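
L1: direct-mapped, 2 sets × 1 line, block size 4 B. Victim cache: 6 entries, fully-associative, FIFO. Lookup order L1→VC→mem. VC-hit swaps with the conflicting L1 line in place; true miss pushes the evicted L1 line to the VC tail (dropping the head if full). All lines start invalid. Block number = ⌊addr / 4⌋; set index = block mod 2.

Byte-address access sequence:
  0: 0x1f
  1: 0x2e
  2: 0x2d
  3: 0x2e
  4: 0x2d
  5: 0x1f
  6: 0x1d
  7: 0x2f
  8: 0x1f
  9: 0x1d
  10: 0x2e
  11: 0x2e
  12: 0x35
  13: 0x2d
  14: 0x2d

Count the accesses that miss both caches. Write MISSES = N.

0: 0x1f (blk 7, set 1) → MISS  vc=[]
1: 0x2e (blk 11, set 1) → MISS  vc=[7]
2: 0x2d (blk 11, set 1) → L1-HIT  vc=[7]
3: 0x2e (blk 11, set 1) → L1-HIT  vc=[7]
4: 0x2d (blk 11, set 1) → L1-HIT  vc=[7]
5: 0x1f (blk 7, set 1) → VC-HIT  vc=[11]
6: 0x1d (blk 7, set 1) → L1-HIT  vc=[11]
7: 0x2f (blk 11, set 1) → VC-HIT  vc=[7]
8: 0x1f (blk 7, set 1) → VC-HIT  vc=[11]
9: 0x1d (blk 7, set 1) → L1-HIT  vc=[11]
10: 0x2e (blk 11, set 1) → VC-HIT  vc=[7]
11: 0x2e (blk 11, set 1) → L1-HIT  vc=[7]
12: 0x35 (blk 13, set 1) → MISS  vc=[7, 11]
13: 0x2d (blk 11, set 1) → VC-HIT  vc=[7, 13]
14: 0x2d (blk 11, set 1) → L1-HIT  vc=[7, 13]

MISSES = 3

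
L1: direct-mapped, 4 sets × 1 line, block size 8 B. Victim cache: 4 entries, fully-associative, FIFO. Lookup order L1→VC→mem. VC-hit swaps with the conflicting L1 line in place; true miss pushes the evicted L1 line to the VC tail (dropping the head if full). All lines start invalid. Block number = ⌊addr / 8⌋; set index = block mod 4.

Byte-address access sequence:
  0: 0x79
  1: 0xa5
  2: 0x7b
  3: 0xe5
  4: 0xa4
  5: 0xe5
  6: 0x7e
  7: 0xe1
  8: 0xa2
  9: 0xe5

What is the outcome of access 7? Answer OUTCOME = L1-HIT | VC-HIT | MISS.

0: 0x79 (blk 15, set 3) → MISS  vc=[]
1: 0xa5 (blk 20, set 0) → MISS  vc=[]
2: 0x7b (blk 15, set 3) → L1-HIT  vc=[]
3: 0xe5 (blk 28, set 0) → MISS  vc=[20]
4: 0xa4 (blk 20, set 0) → VC-HIT  vc=[28]
5: 0xe5 (blk 28, set 0) → VC-HIT  vc=[20]
6: 0x7e (blk 15, set 3) → L1-HIT  vc=[20]
7: 0xe1 (blk 28, set 0) → L1-HIT  vc=[20]
8: 0xa2 (blk 20, set 0) → VC-HIT  vc=[28]
9: 0xe5 (blk 28, set 0) → VC-HIT  vc=[20]

OUTCOME = L1-HIT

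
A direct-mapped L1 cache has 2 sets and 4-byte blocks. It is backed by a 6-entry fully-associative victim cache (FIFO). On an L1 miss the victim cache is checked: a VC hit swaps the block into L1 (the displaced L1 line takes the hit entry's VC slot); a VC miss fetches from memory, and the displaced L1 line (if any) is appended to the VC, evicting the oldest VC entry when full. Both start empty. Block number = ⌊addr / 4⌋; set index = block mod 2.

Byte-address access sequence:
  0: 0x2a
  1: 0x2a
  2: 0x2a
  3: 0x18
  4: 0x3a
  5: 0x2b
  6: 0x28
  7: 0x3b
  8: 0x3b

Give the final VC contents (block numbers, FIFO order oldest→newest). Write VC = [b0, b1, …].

VC = [10, 6]

  [0] addr=0x2a blk=10 s=0: MISS | VC []
  [1] addr=0x2a blk=10 s=0: L1-HIT | VC []
  [2] addr=0x2a blk=10 s=0: L1-HIT | VC []
  [3] addr=0x18 blk=6 s=0: MISS | VC [10]
  [4] addr=0x3a blk=14 s=0: MISS | VC [10, 6]
  [5] addr=0x2b blk=10 s=0: VC-HIT | VC [14, 6]
  [6] addr=0x28 blk=10 s=0: L1-HIT | VC [14, 6]
  [7] addr=0x3b blk=14 s=0: VC-HIT | VC [10, 6]
  [8] addr=0x3b blk=14 s=0: L1-HIT | VC [10, 6]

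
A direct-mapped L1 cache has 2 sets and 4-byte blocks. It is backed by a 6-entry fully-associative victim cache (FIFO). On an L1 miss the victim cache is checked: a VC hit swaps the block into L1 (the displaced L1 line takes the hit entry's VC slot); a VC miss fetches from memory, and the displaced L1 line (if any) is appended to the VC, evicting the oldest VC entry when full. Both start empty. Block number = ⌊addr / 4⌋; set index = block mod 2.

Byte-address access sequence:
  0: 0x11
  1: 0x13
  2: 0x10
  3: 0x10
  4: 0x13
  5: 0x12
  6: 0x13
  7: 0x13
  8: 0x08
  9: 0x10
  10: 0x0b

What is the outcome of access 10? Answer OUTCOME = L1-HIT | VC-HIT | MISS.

OUTCOME = VC-HIT

#0 0x11→b4/s0 MISS; vc=[]
#1 0x13→b4/s0 L1-HIT; vc=[]
#2 0x10→b4/s0 L1-HIT; vc=[]
#3 0x10→b4/s0 L1-HIT; vc=[]
#4 0x13→b4/s0 L1-HIT; vc=[]
#5 0x12→b4/s0 L1-HIT; vc=[]
#6 0x13→b4/s0 L1-HIT; vc=[]
#7 0x13→b4/s0 L1-HIT; vc=[]
#8 0x8→b2/s0 MISS; vc=[4]
#9 0x10→b4/s0 VC-HIT; vc=[2]
#10 0xb→b2/s0 VC-HIT; vc=[4]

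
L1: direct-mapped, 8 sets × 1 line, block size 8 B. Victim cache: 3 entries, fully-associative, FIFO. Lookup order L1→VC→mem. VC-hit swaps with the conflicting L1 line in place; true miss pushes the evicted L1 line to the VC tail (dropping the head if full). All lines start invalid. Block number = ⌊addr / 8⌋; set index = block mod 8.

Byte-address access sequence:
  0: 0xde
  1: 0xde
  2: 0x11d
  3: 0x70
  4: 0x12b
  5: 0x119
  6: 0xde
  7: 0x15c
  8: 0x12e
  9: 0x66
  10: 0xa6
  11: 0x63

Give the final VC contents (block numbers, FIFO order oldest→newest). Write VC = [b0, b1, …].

VC = [35, 27, 20]

  [0] addr=0xde blk=27 s=3: MISS | VC []
  [1] addr=0xde blk=27 s=3: L1-HIT | VC []
  [2] addr=0x11d blk=35 s=3: MISS | VC [27]
  [3] addr=0x70 blk=14 s=6: MISS | VC [27]
  [4] addr=0x12b blk=37 s=5: MISS | VC [27]
  [5] addr=0x119 blk=35 s=3: L1-HIT | VC [27]
  [6] addr=0xde blk=27 s=3: VC-HIT | VC [35]
  [7] addr=0x15c blk=43 s=3: MISS | VC [35, 27]
  [8] addr=0x12e blk=37 s=5: L1-HIT | VC [35, 27]
  [9] addr=0x66 blk=12 s=4: MISS | VC [35, 27]
  [10] addr=0xa6 blk=20 s=4: MISS | VC [35, 27, 12]
  [11] addr=0x63 blk=12 s=4: VC-HIT | VC [35, 27, 20]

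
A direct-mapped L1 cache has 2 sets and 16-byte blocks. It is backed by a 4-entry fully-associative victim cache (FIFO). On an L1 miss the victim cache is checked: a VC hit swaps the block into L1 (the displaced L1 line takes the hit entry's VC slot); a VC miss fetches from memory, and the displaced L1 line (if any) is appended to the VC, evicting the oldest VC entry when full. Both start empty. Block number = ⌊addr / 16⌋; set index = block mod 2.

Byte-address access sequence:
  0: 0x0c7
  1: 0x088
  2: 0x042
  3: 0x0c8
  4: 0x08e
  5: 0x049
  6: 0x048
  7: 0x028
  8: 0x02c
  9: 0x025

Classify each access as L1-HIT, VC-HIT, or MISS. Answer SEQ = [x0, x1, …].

  [0] addr=0xc7 blk=12 s=0: MISS | VC []
  [1] addr=0x88 blk=8 s=0: MISS | VC [12]
  [2] addr=0x42 blk=4 s=0: MISS | VC [12, 8]
  [3] addr=0xc8 blk=12 s=0: VC-HIT | VC [4, 8]
  [4] addr=0x8e blk=8 s=0: VC-HIT | VC [4, 12]
  [5] addr=0x49 blk=4 s=0: VC-HIT | VC [8, 12]
  [6] addr=0x48 blk=4 s=0: L1-HIT | VC [8, 12]
  [7] addr=0x28 blk=2 s=0: MISS | VC [8, 12, 4]
  [8] addr=0x2c blk=2 s=0: L1-HIT | VC [8, 12, 4]
  [9] addr=0x25 blk=2 s=0: L1-HIT | VC [8, 12, 4]

SEQ = [MISS, MISS, MISS, VC-HIT, VC-HIT, VC-HIT, L1-HIT, MISS, L1-HIT, L1-HIT]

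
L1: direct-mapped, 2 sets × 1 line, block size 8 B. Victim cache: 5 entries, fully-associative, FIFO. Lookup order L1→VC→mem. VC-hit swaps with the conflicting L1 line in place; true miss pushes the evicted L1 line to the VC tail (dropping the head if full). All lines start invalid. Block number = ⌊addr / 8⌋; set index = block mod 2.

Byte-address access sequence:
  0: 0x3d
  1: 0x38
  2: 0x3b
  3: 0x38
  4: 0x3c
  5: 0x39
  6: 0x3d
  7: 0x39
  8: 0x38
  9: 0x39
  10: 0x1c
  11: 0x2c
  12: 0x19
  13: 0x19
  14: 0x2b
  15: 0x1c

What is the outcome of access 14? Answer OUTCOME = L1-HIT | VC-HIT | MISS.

0: 0x3d (blk 7, set 1) → MISS  vc=[]
1: 0x38 (blk 7, set 1) → L1-HIT  vc=[]
2: 0x3b (blk 7, set 1) → L1-HIT  vc=[]
3: 0x38 (blk 7, set 1) → L1-HIT  vc=[]
4: 0x3c (blk 7, set 1) → L1-HIT  vc=[]
5: 0x39 (blk 7, set 1) → L1-HIT  vc=[]
6: 0x3d (blk 7, set 1) → L1-HIT  vc=[]
7: 0x39 (blk 7, set 1) → L1-HIT  vc=[]
8: 0x38 (blk 7, set 1) → L1-HIT  vc=[]
9: 0x39 (blk 7, set 1) → L1-HIT  vc=[]
10: 0x1c (blk 3, set 1) → MISS  vc=[7]
11: 0x2c (blk 5, set 1) → MISS  vc=[7, 3]
12: 0x19 (blk 3, set 1) → VC-HIT  vc=[7, 5]
13: 0x19 (blk 3, set 1) → L1-HIT  vc=[7, 5]
14: 0x2b (blk 5, set 1) → VC-HIT  vc=[7, 3]
15: 0x1c (blk 3, set 1) → VC-HIT  vc=[7, 5]

OUTCOME = VC-HIT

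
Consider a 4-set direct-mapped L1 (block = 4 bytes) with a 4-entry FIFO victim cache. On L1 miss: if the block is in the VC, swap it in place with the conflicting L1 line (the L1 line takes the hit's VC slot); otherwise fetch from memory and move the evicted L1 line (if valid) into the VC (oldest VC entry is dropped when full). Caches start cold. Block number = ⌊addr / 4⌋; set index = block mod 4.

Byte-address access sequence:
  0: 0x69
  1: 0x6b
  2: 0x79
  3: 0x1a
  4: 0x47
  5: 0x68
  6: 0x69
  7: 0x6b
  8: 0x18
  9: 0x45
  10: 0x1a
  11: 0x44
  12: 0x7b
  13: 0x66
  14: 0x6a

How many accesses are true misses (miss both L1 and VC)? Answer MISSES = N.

MISSES = 5

  [0] addr=0x69 blk=26 s=2: MISS | VC []
  [1] addr=0x6b blk=26 s=2: L1-HIT | VC []
  [2] addr=0x79 blk=30 s=2: MISS | VC [26]
  [3] addr=0x1a blk=6 s=2: MISS | VC [26, 30]
  [4] addr=0x47 blk=17 s=1: MISS | VC [26, 30]
  [5] addr=0x68 blk=26 s=2: VC-HIT | VC [6, 30]
  [6] addr=0x69 blk=26 s=2: L1-HIT | VC [6, 30]
  [7] addr=0x6b blk=26 s=2: L1-HIT | VC [6, 30]
  [8] addr=0x18 blk=6 s=2: VC-HIT | VC [26, 30]
  [9] addr=0x45 blk=17 s=1: L1-HIT | VC [26, 30]
  [10] addr=0x1a blk=6 s=2: L1-HIT | VC [26, 30]
  [11] addr=0x44 blk=17 s=1: L1-HIT | VC [26, 30]
  [12] addr=0x7b blk=30 s=2: VC-HIT | VC [26, 6]
  [13] addr=0x66 blk=25 s=1: MISS | VC [26, 6, 17]
  [14] addr=0x6a blk=26 s=2: VC-HIT | VC [30, 6, 17]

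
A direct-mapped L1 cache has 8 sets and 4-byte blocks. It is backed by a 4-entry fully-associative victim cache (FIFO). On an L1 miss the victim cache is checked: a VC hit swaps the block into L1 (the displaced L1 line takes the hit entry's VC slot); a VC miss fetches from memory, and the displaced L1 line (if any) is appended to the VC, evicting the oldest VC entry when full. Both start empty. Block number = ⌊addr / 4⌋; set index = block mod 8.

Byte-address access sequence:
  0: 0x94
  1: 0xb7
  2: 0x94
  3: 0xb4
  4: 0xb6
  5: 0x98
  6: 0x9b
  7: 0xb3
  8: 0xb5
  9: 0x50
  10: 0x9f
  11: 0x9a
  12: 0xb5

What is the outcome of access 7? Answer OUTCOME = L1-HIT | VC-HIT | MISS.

  [0] addr=0x94 blk=37 s=5: MISS | VC []
  [1] addr=0xb7 blk=45 s=5: MISS | VC [37]
  [2] addr=0x94 blk=37 s=5: VC-HIT | VC [45]
  [3] addr=0xb4 blk=45 s=5: VC-HIT | VC [37]
  [4] addr=0xb6 blk=45 s=5: L1-HIT | VC [37]
  [5] addr=0x98 blk=38 s=6: MISS | VC [37]
  [6] addr=0x9b blk=38 s=6: L1-HIT | VC [37]
  [7] addr=0xb3 blk=44 s=4: MISS | VC [37]
  [8] addr=0xb5 blk=45 s=5: L1-HIT | VC [37]
  [9] addr=0x50 blk=20 s=4: MISS | VC [37, 44]
  [10] addr=0x9f blk=39 s=7: MISS | VC [37, 44]
  [11] addr=0x9a blk=38 s=6: L1-HIT | VC [37, 44]
  [12] addr=0xb5 blk=45 s=5: L1-HIT | VC [37, 44]

OUTCOME = MISS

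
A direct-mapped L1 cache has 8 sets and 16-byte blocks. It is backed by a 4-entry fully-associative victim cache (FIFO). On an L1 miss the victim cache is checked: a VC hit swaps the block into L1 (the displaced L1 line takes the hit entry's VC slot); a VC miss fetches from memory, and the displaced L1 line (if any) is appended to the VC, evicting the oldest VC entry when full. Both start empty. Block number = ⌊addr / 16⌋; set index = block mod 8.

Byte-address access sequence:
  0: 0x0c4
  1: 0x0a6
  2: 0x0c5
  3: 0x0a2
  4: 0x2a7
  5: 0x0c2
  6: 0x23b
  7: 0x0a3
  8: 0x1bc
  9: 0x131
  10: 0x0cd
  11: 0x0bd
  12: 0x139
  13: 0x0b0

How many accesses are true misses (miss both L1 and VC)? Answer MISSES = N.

MISSES = 7

0: 0xc4 (blk 12, set 4) → MISS  vc=[]
1: 0xa6 (blk 10, set 2) → MISS  vc=[]
2: 0xc5 (blk 12, set 4) → L1-HIT  vc=[]
3: 0xa2 (blk 10, set 2) → L1-HIT  vc=[]
4: 0x2a7 (blk 42, set 2) → MISS  vc=[10]
5: 0xc2 (blk 12, set 4) → L1-HIT  vc=[10]
6: 0x23b (blk 35, set 3) → MISS  vc=[10]
7: 0xa3 (blk 10, set 2) → VC-HIT  vc=[42]
8: 0x1bc (blk 27, set 3) → MISS  vc=[42, 35]
9: 0x131 (blk 19, set 3) → MISS  vc=[42, 35, 27]
10: 0xcd (blk 12, set 4) → L1-HIT  vc=[42, 35, 27]
11: 0xbd (blk 11, set 3) → MISS  vc=[42, 35, 27, 19]
12: 0x139 (blk 19, set 3) → VC-HIT  vc=[42, 35, 27, 11]
13: 0xb0 (blk 11, set 3) → VC-HIT  vc=[42, 35, 27, 19]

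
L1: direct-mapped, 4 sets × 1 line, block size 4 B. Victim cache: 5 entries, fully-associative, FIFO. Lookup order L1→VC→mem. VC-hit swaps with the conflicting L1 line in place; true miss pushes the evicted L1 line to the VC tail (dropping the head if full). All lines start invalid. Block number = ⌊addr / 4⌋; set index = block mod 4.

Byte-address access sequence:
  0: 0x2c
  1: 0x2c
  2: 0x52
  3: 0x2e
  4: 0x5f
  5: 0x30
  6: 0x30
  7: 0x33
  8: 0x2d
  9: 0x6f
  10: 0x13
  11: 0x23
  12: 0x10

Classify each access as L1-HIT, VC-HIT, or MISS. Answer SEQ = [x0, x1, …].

0: 0x2c (blk 11, set 3) → MISS  vc=[]
1: 0x2c (blk 11, set 3) → L1-HIT  vc=[]
2: 0x52 (blk 20, set 0) → MISS  vc=[]
3: 0x2e (blk 11, set 3) → L1-HIT  vc=[]
4: 0x5f (blk 23, set 3) → MISS  vc=[11]
5: 0x30 (blk 12, set 0) → MISS  vc=[11, 20]
6: 0x30 (blk 12, set 0) → L1-HIT  vc=[11, 20]
7: 0x33 (blk 12, set 0) → L1-HIT  vc=[11, 20]
8: 0x2d (blk 11, set 3) → VC-HIT  vc=[23, 20]
9: 0x6f (blk 27, set 3) → MISS  vc=[23, 20, 11]
10: 0x13 (blk 4, set 0) → MISS  vc=[23, 20, 11, 12]
11: 0x23 (blk 8, set 0) → MISS  vc=[23, 20, 11, 12, 4]
12: 0x10 (blk 4, set 0) → VC-HIT  vc=[23, 20, 11, 12, 8]

SEQ = [MISS, L1-HIT, MISS, L1-HIT, MISS, MISS, L1-HIT, L1-HIT, VC-HIT, MISS, MISS, MISS, VC-HIT]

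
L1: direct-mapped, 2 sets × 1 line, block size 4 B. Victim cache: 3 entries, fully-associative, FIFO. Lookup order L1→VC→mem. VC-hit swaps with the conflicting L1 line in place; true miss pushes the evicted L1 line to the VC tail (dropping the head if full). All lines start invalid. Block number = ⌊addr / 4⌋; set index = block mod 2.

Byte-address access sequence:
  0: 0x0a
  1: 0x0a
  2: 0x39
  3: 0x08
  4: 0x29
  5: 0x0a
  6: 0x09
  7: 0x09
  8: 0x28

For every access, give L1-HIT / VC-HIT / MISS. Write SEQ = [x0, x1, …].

#0 0xa→b2/s0 MISS; vc=[]
#1 0xa→b2/s0 L1-HIT; vc=[]
#2 0x39→b14/s0 MISS; vc=[2]
#3 0x8→b2/s0 VC-HIT; vc=[14]
#4 0x29→b10/s0 MISS; vc=[14,2]
#5 0xa→b2/s0 VC-HIT; vc=[14,10]
#6 0x9→b2/s0 L1-HIT; vc=[14,10]
#7 0x9→b2/s0 L1-HIT; vc=[14,10]
#8 0x28→b10/s0 VC-HIT; vc=[14,2]

SEQ = [MISS, L1-HIT, MISS, VC-HIT, MISS, VC-HIT, L1-HIT, L1-HIT, VC-HIT]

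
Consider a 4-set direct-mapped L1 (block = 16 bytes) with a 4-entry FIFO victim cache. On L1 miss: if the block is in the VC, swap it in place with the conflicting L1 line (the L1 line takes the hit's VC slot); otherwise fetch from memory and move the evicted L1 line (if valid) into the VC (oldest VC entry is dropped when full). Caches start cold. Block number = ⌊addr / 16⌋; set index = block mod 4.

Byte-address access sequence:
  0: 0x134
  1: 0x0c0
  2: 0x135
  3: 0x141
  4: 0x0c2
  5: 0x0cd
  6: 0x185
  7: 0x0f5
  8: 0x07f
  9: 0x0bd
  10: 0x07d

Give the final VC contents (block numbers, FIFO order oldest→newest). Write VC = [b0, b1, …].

VC = [12, 19, 15, 11]

0: 0x134 (blk 19, set 3) → MISS  vc=[]
1: 0xc0 (blk 12, set 0) → MISS  vc=[]
2: 0x135 (blk 19, set 3) → L1-HIT  vc=[]
3: 0x141 (blk 20, set 0) → MISS  vc=[12]
4: 0xc2 (blk 12, set 0) → VC-HIT  vc=[20]
5: 0xcd (blk 12, set 0) → L1-HIT  vc=[20]
6: 0x185 (blk 24, set 0) → MISS  vc=[20, 12]
7: 0xf5 (blk 15, set 3) → MISS  vc=[20, 12, 19]
8: 0x7f (blk 7, set 3) → MISS  vc=[20, 12, 19, 15]
9: 0xbd (blk 11, set 3) → MISS  vc=[12, 19, 15, 7]
10: 0x7d (blk 7, set 3) → VC-HIT  vc=[12, 19, 15, 11]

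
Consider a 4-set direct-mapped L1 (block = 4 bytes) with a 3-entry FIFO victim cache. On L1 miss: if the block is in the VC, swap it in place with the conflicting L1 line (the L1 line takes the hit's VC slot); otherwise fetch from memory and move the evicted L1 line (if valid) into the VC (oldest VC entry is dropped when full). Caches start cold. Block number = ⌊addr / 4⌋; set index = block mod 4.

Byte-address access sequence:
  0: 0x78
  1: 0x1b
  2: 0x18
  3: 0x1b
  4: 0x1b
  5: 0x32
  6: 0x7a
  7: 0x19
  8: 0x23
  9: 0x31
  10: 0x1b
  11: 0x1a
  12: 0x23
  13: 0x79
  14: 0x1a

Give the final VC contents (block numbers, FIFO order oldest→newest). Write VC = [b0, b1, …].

VC = [30, 12]

#0 0x78→b30/s2 MISS; vc=[]
#1 0x1b→b6/s2 MISS; vc=[30]
#2 0x18→b6/s2 L1-HIT; vc=[30]
#3 0x1b→b6/s2 L1-HIT; vc=[30]
#4 0x1b→b6/s2 L1-HIT; vc=[30]
#5 0x32→b12/s0 MISS; vc=[30]
#6 0x7a→b30/s2 VC-HIT; vc=[6]
#7 0x19→b6/s2 VC-HIT; vc=[30]
#8 0x23→b8/s0 MISS; vc=[30,12]
#9 0x31→b12/s0 VC-HIT; vc=[30,8]
#10 0x1b→b6/s2 L1-HIT; vc=[30,8]
#11 0x1a→b6/s2 L1-HIT; vc=[30,8]
#12 0x23→b8/s0 VC-HIT; vc=[30,12]
#13 0x79→b30/s2 VC-HIT; vc=[6,12]
#14 0x1a→b6/s2 VC-HIT; vc=[30,12]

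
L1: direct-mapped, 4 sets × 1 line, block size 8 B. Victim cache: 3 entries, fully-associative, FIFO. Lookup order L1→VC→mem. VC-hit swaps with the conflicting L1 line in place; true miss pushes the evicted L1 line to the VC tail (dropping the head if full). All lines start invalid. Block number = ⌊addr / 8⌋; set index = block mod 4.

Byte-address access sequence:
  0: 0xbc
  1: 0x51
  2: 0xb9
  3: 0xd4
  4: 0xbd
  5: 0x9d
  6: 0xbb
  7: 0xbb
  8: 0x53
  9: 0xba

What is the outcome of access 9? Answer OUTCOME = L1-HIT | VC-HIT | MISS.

OUTCOME = L1-HIT

  [0] addr=0xbc blk=23 s=3: MISS | VC []
  [1] addr=0x51 blk=10 s=2: MISS | VC []
  [2] addr=0xb9 blk=23 s=3: L1-HIT | VC []
  [3] addr=0xd4 blk=26 s=2: MISS | VC [10]
  [4] addr=0xbd blk=23 s=3: L1-HIT | VC [10]
  [5] addr=0x9d blk=19 s=3: MISS | VC [10, 23]
  [6] addr=0xbb blk=23 s=3: VC-HIT | VC [10, 19]
  [7] addr=0xbb blk=23 s=3: L1-HIT | VC [10, 19]
  [8] addr=0x53 blk=10 s=2: VC-HIT | VC [26, 19]
  [9] addr=0xba blk=23 s=3: L1-HIT | VC [26, 19]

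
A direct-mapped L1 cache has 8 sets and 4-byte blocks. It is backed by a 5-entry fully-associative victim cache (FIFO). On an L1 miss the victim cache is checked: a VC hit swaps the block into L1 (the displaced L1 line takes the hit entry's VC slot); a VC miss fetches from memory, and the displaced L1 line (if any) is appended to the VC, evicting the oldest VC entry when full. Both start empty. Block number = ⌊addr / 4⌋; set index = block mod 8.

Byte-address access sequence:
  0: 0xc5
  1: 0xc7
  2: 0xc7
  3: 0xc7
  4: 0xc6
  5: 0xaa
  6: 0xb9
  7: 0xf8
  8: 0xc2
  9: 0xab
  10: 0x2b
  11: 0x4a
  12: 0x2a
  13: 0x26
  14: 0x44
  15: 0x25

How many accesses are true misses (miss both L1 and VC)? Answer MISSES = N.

0: 0xc5 (blk 49, set 1) → MISS  vc=[]
1: 0xc7 (blk 49, set 1) → L1-HIT  vc=[]
2: 0xc7 (blk 49, set 1) → L1-HIT  vc=[]
3: 0xc7 (blk 49, set 1) → L1-HIT  vc=[]
4: 0xc6 (blk 49, set 1) → L1-HIT  vc=[]
5: 0xaa (blk 42, set 2) → MISS  vc=[]
6: 0xb9 (blk 46, set 6) → MISS  vc=[]
7: 0xf8 (blk 62, set 6) → MISS  vc=[46]
8: 0xc2 (blk 48, set 0) → MISS  vc=[46]
9: 0xab (blk 42, set 2) → L1-HIT  vc=[46]
10: 0x2b (blk 10, set 2) → MISS  vc=[46, 42]
11: 0x4a (blk 18, set 2) → MISS  vc=[46, 42, 10]
12: 0x2a (blk 10, set 2) → VC-HIT  vc=[46, 42, 18]
13: 0x26 (blk 9, set 1) → MISS  vc=[46, 42, 18, 49]
14: 0x44 (blk 17, set 1) → MISS  vc=[46, 42, 18, 49, 9]
15: 0x25 (blk 9, set 1) → VC-HIT  vc=[46, 42, 18, 49, 17]

MISSES = 9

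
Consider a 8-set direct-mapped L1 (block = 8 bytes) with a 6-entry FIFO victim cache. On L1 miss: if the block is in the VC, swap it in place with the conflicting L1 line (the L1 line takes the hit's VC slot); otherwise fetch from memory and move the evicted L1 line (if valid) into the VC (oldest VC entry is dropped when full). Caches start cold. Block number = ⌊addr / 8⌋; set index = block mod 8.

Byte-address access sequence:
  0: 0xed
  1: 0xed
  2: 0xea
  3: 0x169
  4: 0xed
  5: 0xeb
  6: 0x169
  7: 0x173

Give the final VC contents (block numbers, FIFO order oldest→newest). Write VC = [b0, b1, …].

0: 0xed (blk 29, set 5) → MISS  vc=[]
1: 0xed (blk 29, set 5) → L1-HIT  vc=[]
2: 0xea (blk 29, set 5) → L1-HIT  vc=[]
3: 0x169 (blk 45, set 5) → MISS  vc=[29]
4: 0xed (blk 29, set 5) → VC-HIT  vc=[45]
5: 0xeb (blk 29, set 5) → L1-HIT  vc=[45]
6: 0x169 (blk 45, set 5) → VC-HIT  vc=[29]
7: 0x173 (blk 46, set 6) → MISS  vc=[29]

VC = [29]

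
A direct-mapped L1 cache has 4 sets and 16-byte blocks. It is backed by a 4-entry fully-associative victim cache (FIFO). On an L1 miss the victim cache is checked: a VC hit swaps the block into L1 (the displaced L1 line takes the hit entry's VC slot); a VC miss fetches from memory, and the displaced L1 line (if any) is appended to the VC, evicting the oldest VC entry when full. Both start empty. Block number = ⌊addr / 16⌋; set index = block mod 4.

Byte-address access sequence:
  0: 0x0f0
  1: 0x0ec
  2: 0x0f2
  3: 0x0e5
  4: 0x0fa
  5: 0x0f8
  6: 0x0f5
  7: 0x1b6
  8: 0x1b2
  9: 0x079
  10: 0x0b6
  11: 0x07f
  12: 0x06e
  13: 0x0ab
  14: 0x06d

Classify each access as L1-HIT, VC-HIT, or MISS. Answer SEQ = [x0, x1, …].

SEQ = [MISS, MISS, L1-HIT, L1-HIT, L1-HIT, L1-HIT, L1-HIT, MISS, L1-HIT, MISS, MISS, VC-HIT, MISS, MISS, VC-HIT]

#0 0xf0→b15/s3 MISS; vc=[]
#1 0xec→b14/s2 MISS; vc=[]
#2 0xf2→b15/s3 L1-HIT; vc=[]
#3 0xe5→b14/s2 L1-HIT; vc=[]
#4 0xfa→b15/s3 L1-HIT; vc=[]
#5 0xf8→b15/s3 L1-HIT; vc=[]
#6 0xf5→b15/s3 L1-HIT; vc=[]
#7 0x1b6→b27/s3 MISS; vc=[15]
#8 0x1b2→b27/s3 L1-HIT; vc=[15]
#9 0x79→b7/s3 MISS; vc=[15,27]
#10 0xb6→b11/s3 MISS; vc=[15,27,7]
#11 0x7f→b7/s3 VC-HIT; vc=[15,27,11]
#12 0x6e→b6/s2 MISS; vc=[15,27,11,14]
#13 0xab→b10/s2 MISS; vc=[27,11,14,6]
#14 0x6d→b6/s2 VC-HIT; vc=[27,11,14,10]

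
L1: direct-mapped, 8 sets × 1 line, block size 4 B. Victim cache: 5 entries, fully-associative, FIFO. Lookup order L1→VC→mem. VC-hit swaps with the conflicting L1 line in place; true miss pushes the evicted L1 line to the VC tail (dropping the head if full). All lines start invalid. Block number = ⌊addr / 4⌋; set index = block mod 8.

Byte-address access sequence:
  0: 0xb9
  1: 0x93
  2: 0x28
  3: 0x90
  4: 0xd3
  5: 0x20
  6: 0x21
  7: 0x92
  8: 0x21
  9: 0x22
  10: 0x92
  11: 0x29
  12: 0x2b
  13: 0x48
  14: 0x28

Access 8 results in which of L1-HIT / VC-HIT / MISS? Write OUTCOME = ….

  [0] addr=0xb9 blk=46 s=6: MISS | VC []
  [1] addr=0x93 blk=36 s=4: MISS | VC []
  [2] addr=0x28 blk=10 s=2: MISS | VC []
  [3] addr=0x90 blk=36 s=4: L1-HIT | VC []
  [4] addr=0xd3 blk=52 s=4: MISS | VC [36]
  [5] addr=0x20 blk=8 s=0: MISS | VC [36]
  [6] addr=0x21 blk=8 s=0: L1-HIT | VC [36]
  [7] addr=0x92 blk=36 s=4: VC-HIT | VC [52]
  [8] addr=0x21 blk=8 s=0: L1-HIT | VC [52]
  [9] addr=0x22 blk=8 s=0: L1-HIT | VC [52]
  [10] addr=0x92 blk=36 s=4: L1-HIT | VC [52]
  [11] addr=0x29 blk=10 s=2: L1-HIT | VC [52]
  [12] addr=0x2b blk=10 s=2: L1-HIT | VC [52]
  [13] addr=0x48 blk=18 s=2: MISS | VC [52, 10]
  [14] addr=0x28 blk=10 s=2: VC-HIT | VC [52, 18]

OUTCOME = L1-HIT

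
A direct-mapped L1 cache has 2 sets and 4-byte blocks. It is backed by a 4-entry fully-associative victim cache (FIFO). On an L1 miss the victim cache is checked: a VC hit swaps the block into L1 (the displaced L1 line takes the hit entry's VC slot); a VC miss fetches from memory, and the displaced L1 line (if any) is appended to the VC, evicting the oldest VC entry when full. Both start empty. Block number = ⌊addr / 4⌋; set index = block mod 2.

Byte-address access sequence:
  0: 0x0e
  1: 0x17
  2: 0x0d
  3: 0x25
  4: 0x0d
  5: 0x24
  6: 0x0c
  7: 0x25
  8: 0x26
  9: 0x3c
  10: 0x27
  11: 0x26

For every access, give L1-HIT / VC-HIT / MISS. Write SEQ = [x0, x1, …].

0: 0xe (blk 3, set 1) → MISS  vc=[]
1: 0x17 (blk 5, set 1) → MISS  vc=[3]
2: 0xd (blk 3, set 1) → VC-HIT  vc=[5]
3: 0x25 (blk 9, set 1) → MISS  vc=[5, 3]
4: 0xd (blk 3, set 1) → VC-HIT  vc=[5, 9]
5: 0x24 (blk 9, set 1) → VC-HIT  vc=[5, 3]
6: 0xc (blk 3, set 1) → VC-HIT  vc=[5, 9]
7: 0x25 (blk 9, set 1) → VC-HIT  vc=[5, 3]
8: 0x26 (blk 9, set 1) → L1-HIT  vc=[5, 3]
9: 0x3c (blk 15, set 1) → MISS  vc=[5, 3, 9]
10: 0x27 (blk 9, set 1) → VC-HIT  vc=[5, 3, 15]
11: 0x26 (blk 9, set 1) → L1-HIT  vc=[5, 3, 15]

SEQ = [MISS, MISS, VC-HIT, MISS, VC-HIT, VC-HIT, VC-HIT, VC-HIT, L1-HIT, MISS, VC-HIT, L1-HIT]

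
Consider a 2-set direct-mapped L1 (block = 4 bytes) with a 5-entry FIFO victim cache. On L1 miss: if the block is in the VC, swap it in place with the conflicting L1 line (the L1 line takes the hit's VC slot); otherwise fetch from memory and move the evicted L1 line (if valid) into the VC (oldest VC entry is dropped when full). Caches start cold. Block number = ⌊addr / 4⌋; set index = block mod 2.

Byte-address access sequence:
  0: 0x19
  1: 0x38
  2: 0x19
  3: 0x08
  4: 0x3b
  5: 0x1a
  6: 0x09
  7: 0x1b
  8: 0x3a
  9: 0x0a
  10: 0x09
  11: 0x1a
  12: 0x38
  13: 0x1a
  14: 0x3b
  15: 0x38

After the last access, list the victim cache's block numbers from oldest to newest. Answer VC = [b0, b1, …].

  [0] addr=0x19 blk=6 s=0: MISS | VC []
  [1] addr=0x38 blk=14 s=0: MISS | VC [6]
  [2] addr=0x19 blk=6 s=0: VC-HIT | VC [14]
  [3] addr=0x8 blk=2 s=0: MISS | VC [14, 6]
  [4] addr=0x3b blk=14 s=0: VC-HIT | VC [2, 6]
  [5] addr=0x1a blk=6 s=0: VC-HIT | VC [2, 14]
  [6] addr=0x9 blk=2 s=0: VC-HIT | VC [6, 14]
  [7] addr=0x1b blk=6 s=0: VC-HIT | VC [2, 14]
  [8] addr=0x3a blk=14 s=0: VC-HIT | VC [2, 6]
  [9] addr=0xa blk=2 s=0: VC-HIT | VC [14, 6]
  [10] addr=0x9 blk=2 s=0: L1-HIT | VC [14, 6]
  [11] addr=0x1a blk=6 s=0: VC-HIT | VC [14, 2]
  [12] addr=0x38 blk=14 s=0: VC-HIT | VC [6, 2]
  [13] addr=0x1a blk=6 s=0: VC-HIT | VC [14, 2]
  [14] addr=0x3b blk=14 s=0: VC-HIT | VC [6, 2]
  [15] addr=0x38 blk=14 s=0: L1-HIT | VC [6, 2]

VC = [6, 2]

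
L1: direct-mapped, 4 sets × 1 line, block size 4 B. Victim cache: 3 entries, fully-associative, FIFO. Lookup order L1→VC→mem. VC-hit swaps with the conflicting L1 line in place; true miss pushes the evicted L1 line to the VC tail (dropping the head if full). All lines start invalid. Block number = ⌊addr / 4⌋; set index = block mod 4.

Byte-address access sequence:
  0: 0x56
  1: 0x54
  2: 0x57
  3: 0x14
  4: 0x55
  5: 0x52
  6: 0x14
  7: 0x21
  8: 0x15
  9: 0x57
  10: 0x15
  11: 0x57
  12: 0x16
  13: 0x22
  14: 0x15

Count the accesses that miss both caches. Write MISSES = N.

MISSES = 4

#0 0x56→b21/s1 MISS; vc=[]
#1 0x54→b21/s1 L1-HIT; vc=[]
#2 0x57→b21/s1 L1-HIT; vc=[]
#3 0x14→b5/s1 MISS; vc=[21]
#4 0x55→b21/s1 VC-HIT; vc=[5]
#5 0x52→b20/s0 MISS; vc=[5]
#6 0x14→b5/s1 VC-HIT; vc=[21]
#7 0x21→b8/s0 MISS; vc=[21,20]
#8 0x15→b5/s1 L1-HIT; vc=[21,20]
#9 0x57→b21/s1 VC-HIT; vc=[5,20]
#10 0x15→b5/s1 VC-HIT; vc=[21,20]
#11 0x57→b21/s1 VC-HIT; vc=[5,20]
#12 0x16→b5/s1 VC-HIT; vc=[21,20]
#13 0x22→b8/s0 L1-HIT; vc=[21,20]
#14 0x15→b5/s1 L1-HIT; vc=[21,20]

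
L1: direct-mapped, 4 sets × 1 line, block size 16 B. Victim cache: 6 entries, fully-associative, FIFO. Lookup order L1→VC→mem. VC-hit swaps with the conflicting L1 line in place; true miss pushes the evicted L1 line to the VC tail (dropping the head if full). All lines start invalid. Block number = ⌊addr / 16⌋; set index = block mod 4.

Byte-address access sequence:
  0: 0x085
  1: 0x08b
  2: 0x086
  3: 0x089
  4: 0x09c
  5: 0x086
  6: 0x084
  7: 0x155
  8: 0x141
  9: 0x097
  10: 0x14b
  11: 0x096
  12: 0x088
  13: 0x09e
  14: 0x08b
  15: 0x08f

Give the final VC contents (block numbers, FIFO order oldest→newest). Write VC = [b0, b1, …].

VC = [21, 20]

0: 0x85 (blk 8, set 0) → MISS  vc=[]
1: 0x8b (blk 8, set 0) → L1-HIT  vc=[]
2: 0x86 (blk 8, set 0) → L1-HIT  vc=[]
3: 0x89 (blk 8, set 0) → L1-HIT  vc=[]
4: 0x9c (blk 9, set 1) → MISS  vc=[]
5: 0x86 (blk 8, set 0) → L1-HIT  vc=[]
6: 0x84 (blk 8, set 0) → L1-HIT  vc=[]
7: 0x155 (blk 21, set 1) → MISS  vc=[9]
8: 0x141 (blk 20, set 0) → MISS  vc=[9, 8]
9: 0x97 (blk 9, set 1) → VC-HIT  vc=[21, 8]
10: 0x14b (blk 20, set 0) → L1-HIT  vc=[21, 8]
11: 0x96 (blk 9, set 1) → L1-HIT  vc=[21, 8]
12: 0x88 (blk 8, set 0) → VC-HIT  vc=[21, 20]
13: 0x9e (blk 9, set 1) → L1-HIT  vc=[21, 20]
14: 0x8b (blk 8, set 0) → L1-HIT  vc=[21, 20]
15: 0x8f (blk 8, set 0) → L1-HIT  vc=[21, 20]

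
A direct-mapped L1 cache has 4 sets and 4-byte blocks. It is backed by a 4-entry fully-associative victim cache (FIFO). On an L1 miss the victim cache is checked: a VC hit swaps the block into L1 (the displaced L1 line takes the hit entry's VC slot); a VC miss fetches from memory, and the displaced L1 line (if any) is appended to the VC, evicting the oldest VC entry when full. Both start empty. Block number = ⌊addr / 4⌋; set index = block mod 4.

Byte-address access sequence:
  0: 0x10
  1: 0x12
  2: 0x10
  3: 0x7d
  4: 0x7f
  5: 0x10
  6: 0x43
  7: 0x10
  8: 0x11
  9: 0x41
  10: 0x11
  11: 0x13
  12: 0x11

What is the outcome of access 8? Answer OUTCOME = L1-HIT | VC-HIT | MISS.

#0 0x10→b4/s0 MISS; vc=[]
#1 0x12→b4/s0 L1-HIT; vc=[]
#2 0x10→b4/s0 L1-HIT; vc=[]
#3 0x7d→b31/s3 MISS; vc=[]
#4 0x7f→b31/s3 L1-HIT; vc=[]
#5 0x10→b4/s0 L1-HIT; vc=[]
#6 0x43→b16/s0 MISS; vc=[4]
#7 0x10→b4/s0 VC-HIT; vc=[16]
#8 0x11→b4/s0 L1-HIT; vc=[16]
#9 0x41→b16/s0 VC-HIT; vc=[4]
#10 0x11→b4/s0 VC-HIT; vc=[16]
#11 0x13→b4/s0 L1-HIT; vc=[16]
#12 0x11→b4/s0 L1-HIT; vc=[16]

OUTCOME = L1-HIT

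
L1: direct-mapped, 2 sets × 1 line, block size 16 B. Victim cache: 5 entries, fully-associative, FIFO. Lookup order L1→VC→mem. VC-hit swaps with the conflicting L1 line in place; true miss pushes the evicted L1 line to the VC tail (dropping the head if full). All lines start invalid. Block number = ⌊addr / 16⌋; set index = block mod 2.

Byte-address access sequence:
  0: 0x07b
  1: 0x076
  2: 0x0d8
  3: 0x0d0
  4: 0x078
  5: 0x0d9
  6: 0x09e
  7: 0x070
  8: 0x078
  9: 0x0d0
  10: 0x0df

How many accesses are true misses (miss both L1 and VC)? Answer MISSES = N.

0: 0x7b (blk 7, set 1) → MISS  vc=[]
1: 0x76 (blk 7, set 1) → L1-HIT  vc=[]
2: 0xd8 (blk 13, set 1) → MISS  vc=[7]
3: 0xd0 (blk 13, set 1) → L1-HIT  vc=[7]
4: 0x78 (blk 7, set 1) → VC-HIT  vc=[13]
5: 0xd9 (blk 13, set 1) → VC-HIT  vc=[7]
6: 0x9e (blk 9, set 1) → MISS  vc=[7, 13]
7: 0x70 (blk 7, set 1) → VC-HIT  vc=[9, 13]
8: 0x78 (blk 7, set 1) → L1-HIT  vc=[9, 13]
9: 0xd0 (blk 13, set 1) → VC-HIT  vc=[9, 7]
10: 0xdf (blk 13, set 1) → L1-HIT  vc=[9, 7]

MISSES = 3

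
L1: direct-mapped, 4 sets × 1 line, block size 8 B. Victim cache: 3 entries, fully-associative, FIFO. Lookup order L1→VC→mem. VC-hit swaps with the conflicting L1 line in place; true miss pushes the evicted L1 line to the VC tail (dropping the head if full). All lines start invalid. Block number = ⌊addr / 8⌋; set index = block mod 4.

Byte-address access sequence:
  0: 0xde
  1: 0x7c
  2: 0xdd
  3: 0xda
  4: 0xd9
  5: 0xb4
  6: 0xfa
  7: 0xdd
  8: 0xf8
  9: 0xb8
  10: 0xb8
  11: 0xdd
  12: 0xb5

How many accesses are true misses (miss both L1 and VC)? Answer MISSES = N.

MISSES = 5

0: 0xde (blk 27, set 3) → MISS  vc=[]
1: 0x7c (blk 15, set 3) → MISS  vc=[27]
2: 0xdd (blk 27, set 3) → VC-HIT  vc=[15]
3: 0xda (blk 27, set 3) → L1-HIT  vc=[15]
4: 0xd9 (blk 27, set 3) → L1-HIT  vc=[15]
5: 0xb4 (blk 22, set 2) → MISS  vc=[15]
6: 0xfa (blk 31, set 3) → MISS  vc=[15, 27]
7: 0xdd (blk 27, set 3) → VC-HIT  vc=[15, 31]
8: 0xf8 (blk 31, set 3) → VC-HIT  vc=[15, 27]
9: 0xb8 (blk 23, set 3) → MISS  vc=[15, 27, 31]
10: 0xb8 (blk 23, set 3) → L1-HIT  vc=[15, 27, 31]
11: 0xdd (blk 27, set 3) → VC-HIT  vc=[15, 23, 31]
12: 0xb5 (blk 22, set 2) → L1-HIT  vc=[15, 23, 31]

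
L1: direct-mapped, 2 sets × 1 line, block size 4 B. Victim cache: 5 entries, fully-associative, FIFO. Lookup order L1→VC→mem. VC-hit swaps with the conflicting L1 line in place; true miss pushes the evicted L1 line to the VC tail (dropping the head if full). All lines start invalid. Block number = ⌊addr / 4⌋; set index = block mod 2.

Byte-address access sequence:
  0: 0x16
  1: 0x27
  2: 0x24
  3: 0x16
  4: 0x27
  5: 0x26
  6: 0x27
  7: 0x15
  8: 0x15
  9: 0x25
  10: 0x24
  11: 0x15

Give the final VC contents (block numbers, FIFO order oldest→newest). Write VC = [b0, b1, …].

VC = [9]

#0 0x16→b5/s1 MISS; vc=[]
#1 0x27→b9/s1 MISS; vc=[5]
#2 0x24→b9/s1 L1-HIT; vc=[5]
#3 0x16→b5/s1 VC-HIT; vc=[9]
#4 0x27→b9/s1 VC-HIT; vc=[5]
#5 0x26→b9/s1 L1-HIT; vc=[5]
#6 0x27→b9/s1 L1-HIT; vc=[5]
#7 0x15→b5/s1 VC-HIT; vc=[9]
#8 0x15→b5/s1 L1-HIT; vc=[9]
#9 0x25→b9/s1 VC-HIT; vc=[5]
#10 0x24→b9/s1 L1-HIT; vc=[5]
#11 0x15→b5/s1 VC-HIT; vc=[9]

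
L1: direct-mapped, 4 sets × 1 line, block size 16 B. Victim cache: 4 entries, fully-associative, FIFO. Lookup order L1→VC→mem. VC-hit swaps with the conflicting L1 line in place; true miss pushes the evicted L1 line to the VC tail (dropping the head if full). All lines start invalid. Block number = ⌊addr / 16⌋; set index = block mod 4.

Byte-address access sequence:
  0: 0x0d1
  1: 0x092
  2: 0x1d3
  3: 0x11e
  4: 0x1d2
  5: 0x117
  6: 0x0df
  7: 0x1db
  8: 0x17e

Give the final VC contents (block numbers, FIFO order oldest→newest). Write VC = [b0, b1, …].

0: 0xd1 (blk 13, set 1) → MISS  vc=[]
1: 0x92 (blk 9, set 1) → MISS  vc=[13]
2: 0x1d3 (blk 29, set 1) → MISS  vc=[13, 9]
3: 0x11e (blk 17, set 1) → MISS  vc=[13, 9, 29]
4: 0x1d2 (blk 29, set 1) → VC-HIT  vc=[13, 9, 17]
5: 0x117 (blk 17, set 1) → VC-HIT  vc=[13, 9, 29]
6: 0xdf (blk 13, set 1) → VC-HIT  vc=[17, 9, 29]
7: 0x1db (blk 29, set 1) → VC-HIT  vc=[17, 9, 13]
8: 0x17e (blk 23, set 3) → MISS  vc=[17, 9, 13]

VC = [17, 9, 13]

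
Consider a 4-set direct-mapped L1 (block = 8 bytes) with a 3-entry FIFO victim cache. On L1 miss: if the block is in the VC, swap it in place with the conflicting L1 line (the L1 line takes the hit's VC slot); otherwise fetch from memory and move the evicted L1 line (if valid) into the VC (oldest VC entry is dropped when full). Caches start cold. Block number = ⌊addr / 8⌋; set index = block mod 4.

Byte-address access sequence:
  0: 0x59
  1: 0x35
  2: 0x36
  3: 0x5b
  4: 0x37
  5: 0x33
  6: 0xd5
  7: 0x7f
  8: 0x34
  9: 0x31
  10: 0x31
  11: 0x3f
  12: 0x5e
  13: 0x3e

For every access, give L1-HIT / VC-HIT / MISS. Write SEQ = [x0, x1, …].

SEQ = [MISS, MISS, L1-HIT, L1-HIT, L1-HIT, L1-HIT, MISS, MISS, VC-HIT, L1-HIT, L1-HIT, MISS, VC-HIT, VC-HIT]

  [0] addr=0x59 blk=11 s=3: MISS | VC []
  [1] addr=0x35 blk=6 s=2: MISS | VC []
  [2] addr=0x36 blk=6 s=2: L1-HIT | VC []
  [3] addr=0x5b blk=11 s=3: L1-HIT | VC []
  [4] addr=0x37 blk=6 s=2: L1-HIT | VC []
  [5] addr=0x33 blk=6 s=2: L1-HIT | VC []
  [6] addr=0xd5 blk=26 s=2: MISS | VC [6]
  [7] addr=0x7f blk=15 s=3: MISS | VC [6, 11]
  [8] addr=0x34 blk=6 s=2: VC-HIT | VC [26, 11]
  [9] addr=0x31 blk=6 s=2: L1-HIT | VC [26, 11]
  [10] addr=0x31 blk=6 s=2: L1-HIT | VC [26, 11]
  [11] addr=0x3f blk=7 s=3: MISS | VC [26, 11, 15]
  [12] addr=0x5e blk=11 s=3: VC-HIT | VC [26, 7, 15]
  [13] addr=0x3e blk=7 s=3: VC-HIT | VC [26, 11, 15]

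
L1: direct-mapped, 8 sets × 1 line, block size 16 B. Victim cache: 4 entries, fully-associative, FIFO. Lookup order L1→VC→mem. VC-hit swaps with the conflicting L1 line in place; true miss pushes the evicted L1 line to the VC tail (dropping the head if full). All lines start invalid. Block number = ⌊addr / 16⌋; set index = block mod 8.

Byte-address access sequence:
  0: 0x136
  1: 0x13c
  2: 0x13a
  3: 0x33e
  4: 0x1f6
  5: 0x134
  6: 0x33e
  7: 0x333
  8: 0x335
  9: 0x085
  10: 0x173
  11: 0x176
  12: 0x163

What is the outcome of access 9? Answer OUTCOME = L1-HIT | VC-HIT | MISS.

#0 0x136→b19/s3 MISS; vc=[]
#1 0x13c→b19/s3 L1-HIT; vc=[]
#2 0x13a→b19/s3 L1-HIT; vc=[]
#3 0x33e→b51/s3 MISS; vc=[19]
#4 0x1f6→b31/s7 MISS; vc=[19]
#5 0x134→b19/s3 VC-HIT; vc=[51]
#6 0x33e→b51/s3 VC-HIT; vc=[19]
#7 0x333→b51/s3 L1-HIT; vc=[19]
#8 0x335→b51/s3 L1-HIT; vc=[19]
#9 0x85→b8/s0 MISS; vc=[19]
#10 0x173→b23/s7 MISS; vc=[19,31]
#11 0x176→b23/s7 L1-HIT; vc=[19,31]
#12 0x163→b22/s6 MISS; vc=[19,31]

OUTCOME = MISS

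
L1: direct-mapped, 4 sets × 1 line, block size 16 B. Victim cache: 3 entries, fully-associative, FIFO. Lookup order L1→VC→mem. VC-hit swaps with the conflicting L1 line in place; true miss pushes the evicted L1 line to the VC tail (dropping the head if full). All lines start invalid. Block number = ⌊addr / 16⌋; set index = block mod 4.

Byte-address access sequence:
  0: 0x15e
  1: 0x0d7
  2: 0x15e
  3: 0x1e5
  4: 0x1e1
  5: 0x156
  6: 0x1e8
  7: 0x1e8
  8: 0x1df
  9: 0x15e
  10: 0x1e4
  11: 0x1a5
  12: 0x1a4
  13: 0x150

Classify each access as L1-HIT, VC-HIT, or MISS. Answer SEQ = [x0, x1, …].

SEQ = [MISS, MISS, VC-HIT, MISS, L1-HIT, L1-HIT, L1-HIT, L1-HIT, MISS, VC-HIT, L1-HIT, MISS, L1-HIT, L1-HIT]

#0 0x15e→b21/s1 MISS; vc=[]
#1 0xd7→b13/s1 MISS; vc=[21]
#2 0x15e→b21/s1 VC-HIT; vc=[13]
#3 0x1e5→b30/s2 MISS; vc=[13]
#4 0x1e1→b30/s2 L1-HIT; vc=[13]
#5 0x156→b21/s1 L1-HIT; vc=[13]
#6 0x1e8→b30/s2 L1-HIT; vc=[13]
#7 0x1e8→b30/s2 L1-HIT; vc=[13]
#8 0x1df→b29/s1 MISS; vc=[13,21]
#9 0x15e→b21/s1 VC-HIT; vc=[13,29]
#10 0x1e4→b30/s2 L1-HIT; vc=[13,29]
#11 0x1a5→b26/s2 MISS; vc=[13,29,30]
#12 0x1a4→b26/s2 L1-HIT; vc=[13,29,30]
#13 0x150→b21/s1 L1-HIT; vc=[13,29,30]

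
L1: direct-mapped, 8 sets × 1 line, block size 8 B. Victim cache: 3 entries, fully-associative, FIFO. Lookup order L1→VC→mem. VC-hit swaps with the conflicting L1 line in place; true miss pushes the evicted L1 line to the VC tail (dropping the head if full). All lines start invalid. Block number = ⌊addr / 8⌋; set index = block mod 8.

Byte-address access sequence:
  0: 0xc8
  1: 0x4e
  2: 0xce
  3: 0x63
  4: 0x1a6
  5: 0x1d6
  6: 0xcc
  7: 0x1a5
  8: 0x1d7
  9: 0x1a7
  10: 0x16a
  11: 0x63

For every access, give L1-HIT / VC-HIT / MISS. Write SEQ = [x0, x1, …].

  [0] addr=0xc8 blk=25 s=1: MISS | VC []
  [1] addr=0x4e blk=9 s=1: MISS | VC [25]
  [2] addr=0xce blk=25 s=1: VC-HIT | VC [9]
  [3] addr=0x63 blk=12 s=4: MISS | VC [9]
  [4] addr=0x1a6 blk=52 s=4: MISS | VC [9, 12]
  [5] addr=0x1d6 blk=58 s=2: MISS | VC [9, 12]
  [6] addr=0xcc blk=25 s=1: L1-HIT | VC [9, 12]
  [7] addr=0x1a5 blk=52 s=4: L1-HIT | VC [9, 12]
  [8] addr=0x1d7 blk=58 s=2: L1-HIT | VC [9, 12]
  [9] addr=0x1a7 blk=52 s=4: L1-HIT | VC [9, 12]
  [10] addr=0x16a blk=45 s=5: MISS | VC [9, 12]
  [11] addr=0x63 blk=12 s=4: VC-HIT | VC [9, 52]

SEQ = [MISS, MISS, VC-HIT, MISS, MISS, MISS, L1-HIT, L1-HIT, L1-HIT, L1-HIT, MISS, VC-HIT]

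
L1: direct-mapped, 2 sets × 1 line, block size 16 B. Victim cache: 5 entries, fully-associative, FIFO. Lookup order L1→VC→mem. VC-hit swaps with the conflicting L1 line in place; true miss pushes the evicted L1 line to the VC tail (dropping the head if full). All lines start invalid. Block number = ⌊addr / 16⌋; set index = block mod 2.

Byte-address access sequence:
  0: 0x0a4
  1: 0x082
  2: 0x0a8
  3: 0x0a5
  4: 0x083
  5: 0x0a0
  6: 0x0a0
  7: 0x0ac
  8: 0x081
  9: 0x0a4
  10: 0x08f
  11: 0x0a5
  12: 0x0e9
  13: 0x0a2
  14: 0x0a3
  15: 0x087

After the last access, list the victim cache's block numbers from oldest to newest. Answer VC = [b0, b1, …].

VC = [10, 14]

#0 0xa4→b10/s0 MISS; vc=[]
#1 0x82→b8/s0 MISS; vc=[10]
#2 0xa8→b10/s0 VC-HIT; vc=[8]
#3 0xa5→b10/s0 L1-HIT; vc=[8]
#4 0x83→b8/s0 VC-HIT; vc=[10]
#5 0xa0→b10/s0 VC-HIT; vc=[8]
#6 0xa0→b10/s0 L1-HIT; vc=[8]
#7 0xac→b10/s0 L1-HIT; vc=[8]
#8 0x81→b8/s0 VC-HIT; vc=[10]
#9 0xa4→b10/s0 VC-HIT; vc=[8]
#10 0x8f→b8/s0 VC-HIT; vc=[10]
#11 0xa5→b10/s0 VC-HIT; vc=[8]
#12 0xe9→b14/s0 MISS; vc=[8,10]
#13 0xa2→b10/s0 VC-HIT; vc=[8,14]
#14 0xa3→b10/s0 L1-HIT; vc=[8,14]
#15 0x87→b8/s0 VC-HIT; vc=[10,14]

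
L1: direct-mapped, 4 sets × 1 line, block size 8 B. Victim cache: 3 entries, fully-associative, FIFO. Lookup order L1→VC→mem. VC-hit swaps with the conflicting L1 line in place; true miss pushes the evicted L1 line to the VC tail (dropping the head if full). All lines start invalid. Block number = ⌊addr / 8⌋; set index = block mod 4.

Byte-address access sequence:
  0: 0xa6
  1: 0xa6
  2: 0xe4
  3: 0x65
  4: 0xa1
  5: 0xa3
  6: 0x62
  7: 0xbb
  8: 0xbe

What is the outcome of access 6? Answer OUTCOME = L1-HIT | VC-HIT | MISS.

  [0] addr=0xa6 blk=20 s=0: MISS | VC []
  [1] addr=0xa6 blk=20 s=0: L1-HIT | VC []
  [2] addr=0xe4 blk=28 s=0: MISS | VC [20]
  [3] addr=0x65 blk=12 s=0: MISS | VC [20, 28]
  [4] addr=0xa1 blk=20 s=0: VC-HIT | VC [12, 28]
  [5] addr=0xa3 blk=20 s=0: L1-HIT | VC [12, 28]
  [6] addr=0x62 blk=12 s=0: VC-HIT | VC [20, 28]
  [7] addr=0xbb blk=23 s=3: MISS | VC [20, 28]
  [8] addr=0xbe blk=23 s=3: L1-HIT | VC [20, 28]

OUTCOME = VC-HIT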